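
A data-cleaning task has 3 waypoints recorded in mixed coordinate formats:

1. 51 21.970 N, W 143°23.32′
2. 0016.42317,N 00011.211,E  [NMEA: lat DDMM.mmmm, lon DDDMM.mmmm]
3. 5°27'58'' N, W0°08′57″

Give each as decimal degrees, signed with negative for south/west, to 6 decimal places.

Point 1:
  Latitude: 21.97′ = 0.366167°; total 51.3661667
  N ⇒ keep positive
  Longitude: 143 + 23.32/60 = 143.3886667
  W → negative
Point 2:
  φ: split at 2 digits → 00° and 16.42317′; 0 + 16.42317/60 = 0.2737195
  N → positive
  Longitude: split at 3 digits → 000° and 11.211′; 0 + 11.211/60 = 0.1868500
  E → positive
Point 3:
  Lat: 27′ + 58″ = 27.96667′; 5 + 27.96667/60 = 5.4661111
  N ⇒ keep positive
  Longitude: 8′ + 57″ = 8.95000′; 0 + 8.95000/60 = 0.1491667
  W ⇒ negate

1. 51.366167, -143.388667
2. 0.273720, 0.186850
3. 5.466111, -0.149167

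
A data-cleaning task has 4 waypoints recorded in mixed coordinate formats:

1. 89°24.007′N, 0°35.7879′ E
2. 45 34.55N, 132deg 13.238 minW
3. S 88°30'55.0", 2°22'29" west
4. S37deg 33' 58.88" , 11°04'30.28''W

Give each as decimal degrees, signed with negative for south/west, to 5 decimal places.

Point 1:
  φ: 89 + 24.007/60 = 89.400117
  N ⇒ keep positive
  Longitude: 35.7879′ = 0.596465°; total 0.596465
  E → positive
Point 2:
  φ: 45 + 34.55/60 = 45.575833
  N → positive
  Longitude: 13.238′ = 0.220633°; total 132.220633
  hemisphere W, so the sign is −
Point 3:
  Latitude: 88° + 30/60 + 55/3600 = 88 + 0.500000 + 0.015278 = 88.515278
  S ⇒ negate
  λ: 2° + 22/60 + 29/3600 = 2 + 0.366667 + 0.008056 = 2.374722
  W → negative
Point 4:
  Lat: 37 + 33/60 + 58.88/3600 = 37.566356
  S ⇒ negate
  λ: 11° + 4/60 + 30.28/3600 = 11 + 0.066667 + 0.008411 = 11.075078
  W ⇒ negate

1. 89.40012, 0.59647
2. 45.57583, -132.22063
3. -88.51528, -2.37472
4. -37.56636, -11.07508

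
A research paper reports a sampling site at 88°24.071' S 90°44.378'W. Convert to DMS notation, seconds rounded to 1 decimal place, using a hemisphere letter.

88°24′4.3″ S, 90°44′22.7″ W

Latitude: fractional minutes 0.07100 × 60 = 4.260″
Lon: 44.37800′ → 44′ and 0.37800 × 60 = 22.680″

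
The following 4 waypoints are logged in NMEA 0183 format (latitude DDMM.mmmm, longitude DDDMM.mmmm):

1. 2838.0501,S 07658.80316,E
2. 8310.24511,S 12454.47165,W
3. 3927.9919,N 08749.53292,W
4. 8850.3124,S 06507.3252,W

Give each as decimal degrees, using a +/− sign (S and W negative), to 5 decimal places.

Point 1:
  φ: split at 2 digits → 28° and 38.0501′; 28 + 38.0501/60 = 28.634168
  S ⇒ negate
  Longitude: degrees = first 3 digits = 76, minutes = 58.80316; 76 + 58.80316/60 = 76.980053
  E ⇒ keep positive
Point 2:
  Lat: split at 2 digits → 83° and 10.24511′; 83 + 10.24511/60 = 83.170752
  S ⇒ negate
  Lon: split at 3 digits → 124° and 54.47165′; 124 + 54.47165/60 = 124.907861
  W → negative
Point 3:
  Latitude: degrees = first 2 digits = 39, minutes = 27.9919; 39 + 27.9919/60 = 39.466532
  N → positive
  Longitude: split at 3 digits → 087° and 49.53292′; 87 + 49.53292/60 = 87.825549
  hemisphere W, so the sign is −
Point 4:
  φ: split at 2 digits → 88° and 50.3124′; 88 + 50.3124/60 = 88.838540
  S → negative
  Lon: degrees = first 3 digits = 65, minutes = 7.3252; 65 + 7.3252/60 = 65.122087
  W → negative

1. -28.63417, 76.98005
2. -83.17075, -124.90786
3. 39.46653, -87.82555
4. -88.83854, -65.12209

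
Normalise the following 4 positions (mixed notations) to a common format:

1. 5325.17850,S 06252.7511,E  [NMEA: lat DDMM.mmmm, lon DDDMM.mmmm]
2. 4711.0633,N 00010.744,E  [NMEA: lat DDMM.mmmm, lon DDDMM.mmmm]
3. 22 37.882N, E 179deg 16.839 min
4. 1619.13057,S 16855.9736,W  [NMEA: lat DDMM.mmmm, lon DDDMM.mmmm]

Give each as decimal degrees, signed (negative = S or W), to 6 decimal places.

1. -53.419642, 62.879185
2. 47.184388, 0.179067
3. 22.631367, 179.280650
4. -16.318843, -168.932893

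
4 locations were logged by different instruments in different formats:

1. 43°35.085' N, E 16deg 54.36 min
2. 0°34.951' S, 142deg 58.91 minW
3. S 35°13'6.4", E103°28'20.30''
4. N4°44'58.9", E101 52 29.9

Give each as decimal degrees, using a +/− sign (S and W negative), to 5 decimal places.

1. 43.58475, 16.90600
2. -0.58252, -142.98183
3. -35.21844, 103.47231
4. 4.74969, 101.87497

Point 1:
  Lat: 35.085′ = 0.584750°; total 43.584750
  N ⇒ keep positive
  λ: 54.36′ = 0.906000°; total 16.906000
  E → positive
Point 2:
  Latitude: 0 + 34.951/60 = 0.582517
  S → negative
  Longitude: 58.91′ = 0.981833°; total 142.981833
  hemisphere W, so the sign is −
Point 3:
  Lat: 13′ + 6.4″ = 13.10667′; 35 + 13.10667/60 = 35.218444
  S → negative
  Longitude: 28′ + 20.3″ = 28.33833′; 103 + 28.33833/60 = 103.472306
  E → positive
Point 4:
  Latitude: 4 + 44/60 + 58.9/3600 = 4.749694
  N → positive
  Lon: 101 + 52/60 + 29.9/3600 = 101.874972
  E → positive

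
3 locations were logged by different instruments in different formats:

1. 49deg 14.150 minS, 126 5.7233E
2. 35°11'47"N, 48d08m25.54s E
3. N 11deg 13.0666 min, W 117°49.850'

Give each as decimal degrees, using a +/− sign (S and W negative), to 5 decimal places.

1. -49.23583, 126.09539
2. 35.19639, 48.14043
3. 11.21778, -117.83083

Point 1:
  Latitude: 14.15′ = 0.235833°; total 49.235833
  S ⇒ negate
  Longitude: 5.7233′ = 0.095388°; total 126.095388
  E → positive
Point 2:
  φ: 11′ + 47″ = 11.78333′; 35 + 11.78333/60 = 35.196389
  N → positive
  λ: 8′ + 25.54″ = 8.42567′; 48 + 8.42567/60 = 48.140428
  E → positive
Point 3:
  Latitude: 13.0666′ = 0.217777°; total 11.217777
  N ⇒ keep positive
  Longitude: 117 + 49.85/60 = 117.830833
  W ⇒ negate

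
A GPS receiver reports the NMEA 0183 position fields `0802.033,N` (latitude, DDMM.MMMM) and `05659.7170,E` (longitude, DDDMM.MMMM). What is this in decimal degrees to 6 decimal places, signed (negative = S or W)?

8.033883, 56.995283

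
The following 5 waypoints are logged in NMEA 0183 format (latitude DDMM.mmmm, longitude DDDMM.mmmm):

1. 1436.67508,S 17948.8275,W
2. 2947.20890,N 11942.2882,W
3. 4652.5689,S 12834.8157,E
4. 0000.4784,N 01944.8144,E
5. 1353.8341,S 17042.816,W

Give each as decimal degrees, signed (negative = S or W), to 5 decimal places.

Point 1:
  φ: degrees = first 2 digits = 14, minutes = 36.67508; 14 + 36.67508/60 = 14.611251
  S → negative
  Longitude: split at 3 digits → 179° and 48.8275′; 179 + 48.8275/60 = 179.813792
  hemisphere W, so the sign is −
Point 2:
  Latitude: split at 2 digits → 29° and 47.2089′; 29 + 47.2089/60 = 29.786815
  N → positive
  Longitude: degrees = first 3 digits = 119, minutes = 42.2882; 119 + 42.2882/60 = 119.704803
  hemisphere W, so the sign is −
Point 3:
  φ: degrees = first 2 digits = 46, minutes = 52.5689; 46 + 52.5689/60 = 46.876148
  S ⇒ negate
  Longitude: degrees = first 3 digits = 128, minutes = 34.8157; 128 + 34.8157/60 = 128.580262
  E ⇒ keep positive
Point 4:
  Latitude: split at 2 digits → 00° and 0.4784′; 0 + 0.4784/60 = 0.007973
  N → positive
  Longitude: split at 3 digits → 019° and 44.8144′; 19 + 44.8144/60 = 19.746907
  E ⇒ keep positive
Point 5:
  Latitude: split at 2 digits → 13° and 53.8341′; 13 + 53.8341/60 = 13.897235
  hemisphere S, so the sign is −
  Longitude: split at 3 digits → 170° and 42.816′; 170 + 42.816/60 = 170.713600
  W → negative

1. -14.61125, -179.81379
2. 29.78682, -119.70480
3. -46.87615, 128.58026
4. 0.00797, 19.74691
5. -13.89724, -170.71360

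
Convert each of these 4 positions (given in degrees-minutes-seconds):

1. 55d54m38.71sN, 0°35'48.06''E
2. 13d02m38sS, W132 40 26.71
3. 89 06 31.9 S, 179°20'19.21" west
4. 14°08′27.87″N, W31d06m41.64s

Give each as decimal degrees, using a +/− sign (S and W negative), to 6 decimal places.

1. 55.910753, 0.596683
2. -13.043889, -132.674086
3. -89.108861, -179.338669
4. 14.141075, -31.111567

Point 1:
  Lat: 55 + 54/60 + 38.71/3600 = 55.9107528
  N → positive
  λ: 0 + 35/60 + 48.06/3600 = 0.5966833
  E ⇒ keep positive
Point 2:
  Lat: 13° + 2/60 + 38/3600 = 13 + 0.033333 + 0.010556 = 13.0438889
  S → negative
  Longitude: 132° + 40/60 + 26.71/3600 = 132 + 0.666667 + 0.007419 = 132.6740861
  hemisphere W, so the sign is −
Point 3:
  Lat: 6′ + 31.9″ = 6.53167′; 89 + 6.53167/60 = 89.1088611
  hemisphere S, so the sign is −
  Longitude: 179 + 20/60 + 19.21/3600 = 179.3386694
  W → negative
Point 4:
  φ: 14° + 8/60 + 27.87/3600 = 14 + 0.133333 + 0.007742 = 14.1410750
  N → positive
  λ: 31° + 6/60 + 41.64/3600 = 31 + 0.100000 + 0.011567 = 31.1115667
  W → negative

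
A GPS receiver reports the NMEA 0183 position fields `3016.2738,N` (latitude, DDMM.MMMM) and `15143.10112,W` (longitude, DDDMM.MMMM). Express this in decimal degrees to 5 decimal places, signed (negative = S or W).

φ: degrees = first 2 digits = 30, minutes = 16.2738; 30 + 16.2738/60 = 30.271230
N → positive
Longitude: split at 3 digits → 151° and 43.10112′; 151 + 43.10112/60 = 151.718352
hemisphere W, so the sign is −

30.27123, -151.71835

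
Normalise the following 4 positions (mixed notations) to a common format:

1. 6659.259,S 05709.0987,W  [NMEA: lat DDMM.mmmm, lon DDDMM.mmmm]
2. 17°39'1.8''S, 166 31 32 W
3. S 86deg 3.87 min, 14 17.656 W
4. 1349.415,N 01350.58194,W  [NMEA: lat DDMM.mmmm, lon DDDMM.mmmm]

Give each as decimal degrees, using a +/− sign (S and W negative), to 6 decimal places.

1. -66.987650, -57.151645
2. -17.650500, -166.525556
3. -86.064500, -14.294267
4. 13.823583, -13.843032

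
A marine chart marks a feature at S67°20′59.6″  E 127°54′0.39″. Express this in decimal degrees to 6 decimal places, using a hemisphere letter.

67.349889° S, 127.900108° E

Lat: 67° + 20/60 + 59.6/3600 = 67 + 0.333333 + 0.016556 = 67.3498889
Longitude: 127 + 54/60 + 0.39/3600 = 127.9001083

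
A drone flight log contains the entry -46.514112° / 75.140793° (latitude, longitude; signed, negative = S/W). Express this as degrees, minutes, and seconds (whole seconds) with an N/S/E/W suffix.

46°30′51″ S, 75°08′27″ E

Latitude is negative → S; |value| = 46.514112
Latitude: 0.514112° → 30.84672′; 0.84672 × 60 = 50.80″
λ: whole degrees 75; 8.44758′ → 8′ and 26.85″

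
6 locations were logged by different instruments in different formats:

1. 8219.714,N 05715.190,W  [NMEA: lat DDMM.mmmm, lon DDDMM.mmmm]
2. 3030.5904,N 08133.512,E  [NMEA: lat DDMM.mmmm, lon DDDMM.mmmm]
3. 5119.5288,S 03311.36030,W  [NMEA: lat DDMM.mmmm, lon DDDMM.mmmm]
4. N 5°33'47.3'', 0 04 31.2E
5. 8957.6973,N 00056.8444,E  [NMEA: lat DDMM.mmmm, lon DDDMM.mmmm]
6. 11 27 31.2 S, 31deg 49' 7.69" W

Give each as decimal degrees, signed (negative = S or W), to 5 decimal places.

1. 82.32857, -57.25317
2. 30.50984, 81.55853
3. -51.32548, -33.18934
4. 5.56314, 0.07533
5. 89.96162, 0.94741
6. -11.45867, -31.81880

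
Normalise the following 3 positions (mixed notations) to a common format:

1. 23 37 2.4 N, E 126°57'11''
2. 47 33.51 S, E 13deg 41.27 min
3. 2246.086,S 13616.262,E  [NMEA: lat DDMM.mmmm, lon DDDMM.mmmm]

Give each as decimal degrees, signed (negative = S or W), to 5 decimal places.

Point 1:
  Latitude: 23 + 37/60 + 2.4/3600 = 23.617333
  N → positive
  Longitude: 126 + 57/60 + 11/3600 = 126.953056
  E ⇒ keep positive
Point 2:
  φ: 33.51′ = 0.558500°; total 47.558500
  S → negative
  Longitude: 41.27′ = 0.687833°; total 13.687833
  E → positive
Point 3:
  φ: split at 2 digits → 22° and 46.086′; 22 + 46.086/60 = 22.768100
  S ⇒ negate
  Lon: degrees = first 3 digits = 136, minutes = 16.262; 136 + 16.262/60 = 136.271033
  E ⇒ keep positive

1. 23.61733, 126.95306
2. -47.55850, 13.68783
3. -22.76810, 136.27103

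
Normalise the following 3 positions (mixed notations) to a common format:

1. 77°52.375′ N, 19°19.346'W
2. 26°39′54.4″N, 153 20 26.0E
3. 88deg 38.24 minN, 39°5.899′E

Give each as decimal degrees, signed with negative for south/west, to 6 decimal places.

Point 1:
  Lat: 52.375′ = 0.872917°; total 77.8729167
  N ⇒ keep positive
  Lon: 19.346′ = 0.322433°; total 19.3224333
  W ⇒ negate
Point 2:
  Lat: 39′ + 54.4″ = 39.90667′; 26 + 39.90667/60 = 26.6651111
  N → positive
  λ: 20′ + 26″ = 20.43333′; 153 + 20.43333/60 = 153.3405556
  E ⇒ keep positive
Point 3:
  Lat: 38.24′ = 0.637333°; total 88.6373333
  N → positive
  Lon: 5.899′ = 0.098317°; total 39.0983167
  E ⇒ keep positive

1. 77.872917, -19.322433
2. 26.665111, 153.340556
3. 88.637333, 39.098317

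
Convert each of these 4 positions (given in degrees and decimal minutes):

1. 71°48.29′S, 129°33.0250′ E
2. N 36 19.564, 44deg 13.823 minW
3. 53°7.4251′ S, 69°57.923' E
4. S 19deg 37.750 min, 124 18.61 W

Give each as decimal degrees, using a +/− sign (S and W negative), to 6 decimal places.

Point 1:
  Lat: 71 + 48.29/60 = 71.8048333
  hemisphere S, so the sign is −
  λ: 129 + 33.025/60 = 129.5504167
  E ⇒ keep positive
Point 2:
  Lat: 36 + 19.564/60 = 36.3260667
  N ⇒ keep positive
  Lon: 44 + 13.823/60 = 44.2303833
  W ⇒ negate
Point 3:
  Latitude: 7.4251′ = 0.123752°; total 53.1237517
  S → negative
  Longitude: 69 + 57.923/60 = 69.9653833
  E ⇒ keep positive
Point 4:
  Lat: 19 + 37.75/60 = 19.6291667
  S → negative
  λ: 124 + 18.61/60 = 124.3101667
  hemisphere W, so the sign is −

1. -71.804833, 129.550417
2. 36.326067, -44.230383
3. -53.123752, 69.965383
4. -19.629167, -124.310167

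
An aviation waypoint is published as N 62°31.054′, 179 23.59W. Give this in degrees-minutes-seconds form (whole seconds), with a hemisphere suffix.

62°31′3″ N, 179°23′35″ W

Latitude: 31.05400′ → 31′ and 0.05400 × 60 = 3.24″
Longitude: 23.59000′ → 23′ and 0.59000 × 60 = 35.40″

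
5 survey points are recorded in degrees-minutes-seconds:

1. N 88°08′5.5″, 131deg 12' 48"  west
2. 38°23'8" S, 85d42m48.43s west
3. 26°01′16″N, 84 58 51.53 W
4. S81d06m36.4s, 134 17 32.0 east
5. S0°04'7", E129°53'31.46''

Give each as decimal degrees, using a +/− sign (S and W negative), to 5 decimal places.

1. 88.13486, -131.21333
2. -38.38556, -85.71345
3. 26.02111, -84.98098
4. -81.11011, 134.29222
5. -0.06861, 129.89207

Point 1:
  Lat: 88 + 8/60 + 5.5/3600 = 88.134861
  N ⇒ keep positive
  λ: 131° + 12/60 + 48/3600 = 131 + 0.200000 + 0.013333 = 131.213333
  W → negative
Point 2:
  Latitude: 38° + 23/60 + 8/3600 = 38 + 0.383333 + 0.002222 = 38.385556
  S ⇒ negate
  Longitude: 42′ + 48.43″ = 42.80717′; 85 + 42.80717/60 = 85.713453
  W → negative
Point 3:
  Latitude: 26 + 1/60 + 16/3600 = 26.021111
  N ⇒ keep positive
  Lon: 84° + 58/60 + 51.53/3600 = 84 + 0.966667 + 0.014314 = 84.980981
  W → negative
Point 4:
  φ: 6′ + 36.4″ = 6.60667′; 81 + 6.60667/60 = 81.110111
  S ⇒ negate
  λ: 134 + 17/60 + 32/3600 = 134.292222
  E ⇒ keep positive
Point 5:
  Lat: 0 + 4/60 + 7/3600 = 0.068611
  S ⇒ negate
  Longitude: 129 + 53/60 + 31.46/3600 = 129.892072
  E ⇒ keep positive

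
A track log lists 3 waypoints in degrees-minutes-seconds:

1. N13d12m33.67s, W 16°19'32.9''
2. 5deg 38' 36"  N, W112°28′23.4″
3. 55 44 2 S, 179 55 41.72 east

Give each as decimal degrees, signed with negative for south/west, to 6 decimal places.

1. 13.209353, -16.325806
2. 5.643333, -112.473167
3. -55.733889, 179.928256

Point 1:
  Lat: 13° + 12/60 + 33.67/3600 = 13 + 0.200000 + 0.009353 = 13.2093528
  N → positive
  Longitude: 16 + 19/60 + 32.9/3600 = 16.3258056
  W → negative
Point 2:
  Lat: 5 + 38/60 + 36/3600 = 5.6433333
  N ⇒ keep positive
  λ: 112 + 28/60 + 23.4/3600 = 112.4731667
  W → negative
Point 3:
  φ: 55° + 44/60 + 2/3600 = 55 + 0.733333 + 0.000556 = 55.7338889
  hemisphere S, so the sign is −
  λ: 179° + 55/60 + 41.72/3600 = 179 + 0.916667 + 0.011589 = 179.9282556
  E ⇒ keep positive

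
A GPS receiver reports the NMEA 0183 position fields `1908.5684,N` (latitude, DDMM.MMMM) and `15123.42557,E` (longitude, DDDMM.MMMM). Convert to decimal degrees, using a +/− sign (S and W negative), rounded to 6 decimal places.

19.142807, 151.390426

Lat: split at 2 digits → 19° and 8.5684′; 19 + 8.5684/60 = 19.1428067
N ⇒ keep positive
λ: degrees = first 3 digits = 151, minutes = 23.42557; 151 + 23.42557/60 = 151.3904262
E ⇒ keep positive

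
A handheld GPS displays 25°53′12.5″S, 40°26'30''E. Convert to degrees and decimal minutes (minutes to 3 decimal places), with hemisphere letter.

25° 53.208′ S, 40° 26.500′ E

φ: seconds/60 = 0.20833; minutes = 53 + 0.20833 = 53.20833
Lon: 26 + 30/60 = 26.50000′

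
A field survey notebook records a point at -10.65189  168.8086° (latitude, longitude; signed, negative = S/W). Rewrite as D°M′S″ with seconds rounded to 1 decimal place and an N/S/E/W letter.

Latitude is negative → S; |value| = 10.651890
φ: 0.651890 × 60 = 39.11340′ → 39′, remainder × 60 = 6.804″
Longitude: 0.808600° → 48.51600′; 0.51600 × 60 = 30.960″

10°39′6.8″ S, 168°48′31.0″ E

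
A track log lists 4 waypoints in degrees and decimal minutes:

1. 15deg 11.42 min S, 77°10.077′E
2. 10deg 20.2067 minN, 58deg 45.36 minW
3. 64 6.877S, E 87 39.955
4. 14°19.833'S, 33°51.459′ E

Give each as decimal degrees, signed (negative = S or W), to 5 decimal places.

1. -15.19033, 77.16795
2. 10.33678, -58.75600
3. -64.11462, 87.66592
4. -14.33055, 33.85765

Point 1:
  φ: 15 + 11.42/60 = 15.190333
  hemisphere S, so the sign is −
  Longitude: 77 + 10.077/60 = 77.167950
  E → positive
Point 2:
  Latitude: 20.2067′ = 0.336778°; total 10.336778
  N ⇒ keep positive
  λ: 58 + 45.36/60 = 58.756000
  W → negative
Point 3:
  φ: 6.877′ = 0.114617°; total 64.114617
  S → negative
  λ: 39.955′ = 0.665917°; total 87.665917
  E ⇒ keep positive
Point 4:
  Lat: 14 + 19.833/60 = 14.330550
  S ⇒ negate
  Lon: 51.459′ = 0.857650°; total 33.857650
  E → positive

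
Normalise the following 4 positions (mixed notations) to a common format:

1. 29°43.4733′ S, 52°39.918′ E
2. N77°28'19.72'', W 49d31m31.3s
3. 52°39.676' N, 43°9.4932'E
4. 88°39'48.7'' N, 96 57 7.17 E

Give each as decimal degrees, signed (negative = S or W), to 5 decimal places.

Point 1:
  Lat: 29 + 43.4733/60 = 29.724555
  S → negative
  Longitude: 39.918′ = 0.665300°; total 52.665300
  E ⇒ keep positive
Point 2:
  φ: 77 + 28/60 + 19.72/3600 = 77.472144
  N ⇒ keep positive
  λ: 49° + 31/60 + 31.3/3600 = 49 + 0.516667 + 0.008694 = 49.525361
  hemisphere W, so the sign is −
Point 3:
  Lat: 39.676′ = 0.661267°; total 52.661267
  N ⇒ keep positive
  λ: 9.4932′ = 0.158220°; total 43.158220
  E ⇒ keep positive
Point 4:
  φ: 39′ + 48.7″ = 39.81167′; 88 + 39.81167/60 = 88.663528
  N ⇒ keep positive
  Lon: 57′ + 7.17″ = 57.11950′; 96 + 57.11950/60 = 96.951992
  E → positive

1. -29.72456, 52.66530
2. 77.47214, -49.52536
3. 52.66127, 43.15822
4. 88.66353, 96.95199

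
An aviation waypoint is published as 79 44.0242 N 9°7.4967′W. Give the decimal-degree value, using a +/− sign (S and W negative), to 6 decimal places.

79.733737, -9.124945

Latitude: 44.0242′ = 0.733737°; total 79.7337367
N ⇒ keep positive
λ: 7.4967′ = 0.124945°; total 9.1249450
hemisphere W, so the sign is −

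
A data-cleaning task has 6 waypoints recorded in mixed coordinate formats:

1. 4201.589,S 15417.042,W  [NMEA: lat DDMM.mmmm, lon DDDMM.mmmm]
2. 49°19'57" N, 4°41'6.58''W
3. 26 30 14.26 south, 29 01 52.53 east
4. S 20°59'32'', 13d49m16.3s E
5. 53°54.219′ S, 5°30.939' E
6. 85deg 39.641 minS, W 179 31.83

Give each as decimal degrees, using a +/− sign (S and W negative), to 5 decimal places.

Point 1:
  Lat: degrees = first 2 digits = 42, minutes = 1.589; 42 + 1.589/60 = 42.026483
  S → negative
  Lon: split at 3 digits → 154° and 17.042′; 154 + 17.042/60 = 154.284033
  W ⇒ negate
Point 2:
  Latitude: 49° + 19/60 + 57/3600 = 49 + 0.316667 + 0.015833 = 49.332500
  N → positive
  Longitude: 4° + 41/60 + 6.58/3600 = 4 + 0.683333 + 0.001828 = 4.685161
  W → negative
Point 3:
  φ: 30′ + 14.26″ = 30.23767′; 26 + 30.23767/60 = 26.503961
  hemisphere S, so the sign is −
  Lon: 29° + 1/60 + 52.53/3600 = 29 + 0.016667 + 0.014592 = 29.031258
  E → positive
Point 4:
  Lat: 20 + 59/60 + 32/3600 = 20.992222
  S → negative
  λ: 49′ + 16.3″ = 49.27167′; 13 + 49.27167/60 = 13.821194
  E → positive
Point 5:
  φ: 53 + 54.219/60 = 53.903650
  hemisphere S, so the sign is −
  Lon: 30.939′ = 0.515650°; total 5.515650
  E ⇒ keep positive
Point 6:
  Lat: 39.641′ = 0.660683°; total 85.660683
  S → negative
  λ: 31.83′ = 0.530500°; total 179.530500
  hemisphere W, so the sign is −

1. -42.02648, -154.28403
2. 49.33250, -4.68516
3. -26.50396, 29.03126
4. -20.99222, 13.82119
5. -53.90365, 5.51565
6. -85.66068, -179.53050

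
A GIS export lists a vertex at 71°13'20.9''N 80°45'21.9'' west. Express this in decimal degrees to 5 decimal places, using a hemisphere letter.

71.22247° N, 80.75608° W

Lat: 13′ + 20.9″ = 13.34833′; 71 + 13.34833/60 = 71.222472
Longitude: 80 + 45/60 + 21.9/3600 = 80.756083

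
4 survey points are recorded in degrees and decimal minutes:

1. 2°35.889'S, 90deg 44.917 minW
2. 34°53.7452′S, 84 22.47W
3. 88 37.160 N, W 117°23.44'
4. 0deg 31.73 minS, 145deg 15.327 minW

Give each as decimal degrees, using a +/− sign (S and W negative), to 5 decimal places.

1. -2.59815, -90.74862
2. -34.89575, -84.37450
3. 88.61933, -117.39067
4. -0.52883, -145.25545

Point 1:
  Latitude: 2 + 35.889/60 = 2.598150
  S → negative
  Longitude: 44.917′ = 0.748617°; total 90.748617
  hemisphere W, so the sign is −
Point 2:
  φ: 53.7452′ = 0.895753°; total 34.895753
  S → negative
  Lon: 22.47′ = 0.374500°; total 84.374500
  W → negative
Point 3:
  Latitude: 88 + 37.16/60 = 88.619333
  N → positive
  λ: 117 + 23.44/60 = 117.390667
  W → negative
Point 4:
  Latitude: 31.73′ = 0.528833°; total 0.528833
  S → negative
  Lon: 145 + 15.327/60 = 145.255450
  W → negative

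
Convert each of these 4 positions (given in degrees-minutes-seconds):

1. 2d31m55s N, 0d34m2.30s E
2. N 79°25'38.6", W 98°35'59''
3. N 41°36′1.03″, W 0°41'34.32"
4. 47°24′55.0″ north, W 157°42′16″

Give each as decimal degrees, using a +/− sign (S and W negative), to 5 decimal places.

1. 2.53194, 0.56731
2. 79.42739, -98.59972
3. 41.60029, -0.69287
4. 47.41528, -157.70444

Point 1:
  Lat: 2° + 31/60 + 55/3600 = 2 + 0.516667 + 0.015278 = 2.531944
  N ⇒ keep positive
  Longitude: 34′ + 2.3″ = 34.03833′; 0 + 34.03833/60 = 0.567306
  E ⇒ keep positive
Point 2:
  φ: 25′ + 38.6″ = 25.64333′; 79 + 25.64333/60 = 79.427389
  N → positive
  Longitude: 98 + 35/60 + 59/3600 = 98.599722
  W → negative
Point 3:
  φ: 41 + 36/60 + 1.03/3600 = 41.600286
  N → positive
  λ: 0° + 41/60 + 34.32/3600 = 0 + 0.683333 + 0.009533 = 0.692867
  hemisphere W, so the sign is −
Point 4:
  Lat: 47° + 24/60 + 55/3600 = 47 + 0.400000 + 0.015278 = 47.415278
  N → positive
  Longitude: 157° + 42/60 + 16/3600 = 157 + 0.700000 + 0.004444 = 157.704444
  hemisphere W, so the sign is −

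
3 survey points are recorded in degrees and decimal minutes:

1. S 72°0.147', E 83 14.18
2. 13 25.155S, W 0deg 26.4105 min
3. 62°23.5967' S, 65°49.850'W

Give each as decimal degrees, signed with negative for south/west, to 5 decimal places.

1. -72.00245, 83.23633
2. -13.41925, -0.44018
3. -62.39328, -65.83083

Point 1:
  Lat: 72 + 0.147/60 = 72.002450
  S ⇒ negate
  λ: 14.18′ = 0.236333°; total 83.236333
  E → positive
Point 2:
  φ: 13 + 25.155/60 = 13.419250
  hemisphere S, so the sign is −
  λ: 0 + 26.4105/60 = 0.440175
  W → negative
Point 3:
  Lat: 23.5967′ = 0.393278°; total 62.393278
  S → negative
  Longitude: 65 + 49.85/60 = 65.830833
  W → negative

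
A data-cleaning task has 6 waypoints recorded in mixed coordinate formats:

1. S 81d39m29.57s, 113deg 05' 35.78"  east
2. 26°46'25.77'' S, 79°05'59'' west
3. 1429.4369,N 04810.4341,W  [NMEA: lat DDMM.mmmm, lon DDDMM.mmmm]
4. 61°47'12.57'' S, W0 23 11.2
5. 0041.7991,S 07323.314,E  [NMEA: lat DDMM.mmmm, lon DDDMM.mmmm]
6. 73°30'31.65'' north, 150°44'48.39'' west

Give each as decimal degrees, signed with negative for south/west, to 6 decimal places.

1. -81.658214, 113.093272
2. -26.773825, -79.099722
3. 14.490615, -48.173902
4. -61.786825, -0.386444
5. -0.696652, 73.388567
6. 73.508792, -150.746775

Point 1:
  φ: 81 + 39/60 + 29.57/3600 = 81.6582139
  hemisphere S, so the sign is −
  Lon: 113 + 5/60 + 35.78/3600 = 113.0932722
  E ⇒ keep positive
Point 2:
  Latitude: 26 + 46/60 + 25.77/3600 = 26.7738250
  hemisphere S, so the sign is −
  Lon: 79° + 5/60 + 59/3600 = 79 + 0.083333 + 0.016389 = 79.0997222
  W ⇒ negate
Point 3:
  Lat: degrees = first 2 digits = 14, minutes = 29.4369; 14 + 29.4369/60 = 14.4906150
  N ⇒ keep positive
  Longitude: split at 3 digits → 048° and 10.4341′; 48 + 10.4341/60 = 48.1739017
  W → negative
Point 4:
  φ: 61° + 47/60 + 12.57/3600 = 61 + 0.783333 + 0.003492 = 61.7868250
  S → negative
  Lon: 0° + 23/60 + 11.2/3600 = 0 + 0.383333 + 0.003111 = 0.3864444
  hemisphere W, so the sign is −
Point 5:
  Lat: split at 2 digits → 00° and 41.7991′; 0 + 41.7991/60 = 0.6966517
  S ⇒ negate
  Longitude: degrees = first 3 digits = 73, minutes = 23.314; 73 + 23.314/60 = 73.3885667
  E ⇒ keep positive
Point 6:
  Latitude: 30′ + 31.65″ = 30.52750′; 73 + 30.52750/60 = 73.5087917
  N → positive
  Lon: 150° + 44/60 + 48.39/3600 = 150 + 0.733333 + 0.013442 = 150.7467750
  W → negative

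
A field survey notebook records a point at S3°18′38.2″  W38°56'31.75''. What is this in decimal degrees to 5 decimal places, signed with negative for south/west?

-3.31061, -38.94215

Lat: 18′ + 38.2″ = 18.63667′; 3 + 18.63667/60 = 3.310611
S → negative
λ: 38° + 56/60 + 31.75/3600 = 38 + 0.933333 + 0.008819 = 38.942153
hemisphere W, so the sign is −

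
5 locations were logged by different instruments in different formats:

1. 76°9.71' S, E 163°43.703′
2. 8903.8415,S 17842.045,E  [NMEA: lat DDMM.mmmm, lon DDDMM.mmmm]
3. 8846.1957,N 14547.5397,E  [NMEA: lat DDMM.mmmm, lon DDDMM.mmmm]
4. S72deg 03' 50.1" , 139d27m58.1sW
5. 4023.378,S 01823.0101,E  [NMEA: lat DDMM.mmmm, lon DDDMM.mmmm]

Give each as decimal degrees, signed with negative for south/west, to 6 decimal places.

Point 1:
  Latitude: 9.71′ = 0.161833°; total 76.1618333
  S → negative
  λ: 43.703′ = 0.728383°; total 163.7283833
  E ⇒ keep positive
Point 2:
  Lat: split at 2 digits → 89° and 3.8415′; 89 + 3.8415/60 = 89.0640250
  S → negative
  Longitude: degrees = first 3 digits = 178, minutes = 42.045; 178 + 42.045/60 = 178.7007500
  E ⇒ keep positive
Point 3:
  Lat: split at 2 digits → 88° and 46.1957′; 88 + 46.1957/60 = 88.7699283
  N ⇒ keep positive
  λ: split at 3 digits → 145° and 47.5397′; 145 + 47.5397/60 = 145.7923283
  E → positive
Point 4:
  Latitude: 72° + 3/60 + 50.1/3600 = 72 + 0.050000 + 0.013917 = 72.0639167
  S ⇒ negate
  λ: 139 + 27/60 + 58.1/3600 = 139.4661389
  W → negative
Point 5:
  Lat: degrees = first 2 digits = 40, minutes = 23.378; 40 + 23.378/60 = 40.3896333
  S ⇒ negate
  λ: split at 3 digits → 018° and 23.0101′; 18 + 23.0101/60 = 18.3835017
  E ⇒ keep positive

1. -76.161833, 163.728383
2. -89.064025, 178.700750
3. 88.769928, 145.792328
4. -72.063917, -139.466139
5. -40.389633, 18.383502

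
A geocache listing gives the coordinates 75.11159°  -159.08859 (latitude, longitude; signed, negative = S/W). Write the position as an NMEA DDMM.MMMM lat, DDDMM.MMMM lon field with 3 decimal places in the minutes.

φ: 75° + 0.111590 × 60 = 75° 6.69540′
Longitude is negative → W; |value| = 159.088590
Longitude: 159° + 0.088590 × 60 = 159° 5.31540′

7506.695,N / 15905.315,W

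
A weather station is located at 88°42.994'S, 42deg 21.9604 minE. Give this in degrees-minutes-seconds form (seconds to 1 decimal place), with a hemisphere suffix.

φ: fractional minutes 0.99400 × 60 = 59.640″
λ: fractional minutes 0.96040 × 60 = 57.624″

88°42′59.6″ S, 42°21′57.6″ E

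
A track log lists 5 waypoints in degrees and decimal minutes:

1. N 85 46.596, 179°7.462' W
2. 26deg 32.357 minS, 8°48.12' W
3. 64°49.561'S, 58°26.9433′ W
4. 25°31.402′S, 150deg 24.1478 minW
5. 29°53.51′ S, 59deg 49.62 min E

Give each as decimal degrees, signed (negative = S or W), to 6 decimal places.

Point 1:
  Lat: 85 + 46.596/60 = 85.7766000
  N → positive
  Longitude: 179 + 7.462/60 = 179.1243667
  W → negative
Point 2:
  Lat: 32.357′ = 0.539283°; total 26.5392833
  hemisphere S, so the sign is −
  Lon: 8 + 48.12/60 = 8.8020000
  W → negative
Point 3:
  Lat: 64 + 49.561/60 = 64.8260167
  S ⇒ negate
  Lon: 26.9433′ = 0.449055°; total 58.4490550
  W → negative
Point 4:
  Latitude: 25 + 31.402/60 = 25.5233667
  hemisphere S, so the sign is −
  Longitude: 24.1478′ = 0.402463°; total 150.4024633
  W → negative
Point 5:
  φ: 29 + 53.51/60 = 29.8918333
  S ⇒ negate
  Longitude: 59 + 49.62/60 = 59.8270000
  E → positive

1. 85.776600, -179.124367
2. -26.539283, -8.802000
3. -64.826017, -58.449055
4. -25.523367, -150.402463
5. -29.891833, 59.827000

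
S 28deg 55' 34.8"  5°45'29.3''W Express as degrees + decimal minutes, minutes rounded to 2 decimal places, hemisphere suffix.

28° 55.58′ S, 5° 45.49′ W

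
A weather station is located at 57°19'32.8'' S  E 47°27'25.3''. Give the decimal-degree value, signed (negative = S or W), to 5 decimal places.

-57.32578, 47.45703

Lat: 57 + 19/60 + 32.8/3600 = 57.325778
hemisphere S, so the sign is −
Lon: 47° + 27/60 + 25.3/3600 = 47 + 0.450000 + 0.007028 = 47.457028
E → positive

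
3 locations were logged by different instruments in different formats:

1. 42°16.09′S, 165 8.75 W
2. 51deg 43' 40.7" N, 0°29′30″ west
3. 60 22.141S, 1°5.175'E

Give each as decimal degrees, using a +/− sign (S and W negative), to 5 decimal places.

Point 1:
  Lat: 16.09′ = 0.268167°; total 42.268167
  S ⇒ negate
  λ: 8.75′ = 0.145833°; total 165.145833
  hemisphere W, so the sign is −
Point 2:
  Lat: 43′ + 40.7″ = 43.67833′; 51 + 43.67833/60 = 51.727972
  N ⇒ keep positive
  λ: 0° + 29/60 + 30/3600 = 0 + 0.483333 + 0.008333 = 0.491667
  W ⇒ negate
Point 3:
  Lat: 22.141′ = 0.369017°; total 60.369017
  S ⇒ negate
  Lon: 5.175′ = 0.086250°; total 1.086250
  E → positive

1. -42.26817, -165.14583
2. 51.72797, -0.49167
3. -60.36902, 1.08625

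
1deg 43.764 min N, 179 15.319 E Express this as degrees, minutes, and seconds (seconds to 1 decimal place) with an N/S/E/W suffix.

1°43′45.8″ N, 179°15′19.1″ E

Lat: 43.76400′ → 43′ and 0.76400 × 60 = 45.840″
Longitude: fractional minutes 0.31900 × 60 = 19.140″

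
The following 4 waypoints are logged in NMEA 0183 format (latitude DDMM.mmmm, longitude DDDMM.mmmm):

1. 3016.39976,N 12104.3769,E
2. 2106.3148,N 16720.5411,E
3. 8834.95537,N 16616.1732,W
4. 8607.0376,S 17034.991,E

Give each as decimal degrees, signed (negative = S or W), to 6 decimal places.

Point 1:
  Lat: degrees = first 2 digits = 30, minutes = 16.39976; 30 + 16.39976/60 = 30.2733293
  N ⇒ keep positive
  Lon: degrees = first 3 digits = 121, minutes = 4.3769; 121 + 4.3769/60 = 121.0729483
  E → positive
Point 2:
  Latitude: split at 2 digits → 21° and 6.3148′; 21 + 6.3148/60 = 21.1052467
  N → positive
  Lon: degrees = first 3 digits = 167, minutes = 20.5411; 167 + 20.5411/60 = 167.3423517
  E → positive
Point 3:
  Latitude: degrees = first 2 digits = 88, minutes = 34.95537; 88 + 34.95537/60 = 88.5825895
  N ⇒ keep positive
  Longitude: split at 3 digits → 166° and 16.1732′; 166 + 16.1732/60 = 166.2695533
  W → negative
Point 4:
  φ: degrees = first 2 digits = 86, minutes = 7.0376; 86 + 7.0376/60 = 86.1172933
  S → negative
  λ: degrees = first 3 digits = 170, minutes = 34.991; 170 + 34.991/60 = 170.5831833
  E ⇒ keep positive

1. 30.273329, 121.072948
2. 21.105247, 167.342352
3. 88.582590, -166.269553
4. -86.117293, 170.583183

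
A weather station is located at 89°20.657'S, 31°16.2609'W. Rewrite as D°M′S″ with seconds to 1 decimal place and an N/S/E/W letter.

89°20′39.4″ S, 31°16′15.7″ W

φ: fractional minutes 0.65700 × 60 = 39.420″
Lon: 16.26090′ → 16′ and 0.26090 × 60 = 15.654″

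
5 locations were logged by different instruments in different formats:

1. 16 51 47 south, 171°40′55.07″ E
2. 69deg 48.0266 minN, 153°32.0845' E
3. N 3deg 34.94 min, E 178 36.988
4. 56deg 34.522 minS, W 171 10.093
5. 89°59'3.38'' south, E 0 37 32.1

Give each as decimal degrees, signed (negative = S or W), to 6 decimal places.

Point 1:
  Latitude: 16 + 51/60 + 47/3600 = 16.8630556
  S → negative
  Lon: 171 + 40/60 + 55.07/3600 = 171.6819639
  E ⇒ keep positive
Point 2:
  Lat: 69 + 48.0266/60 = 69.8004433
  N → positive
  Lon: 32.0845′ = 0.534742°; total 153.5347417
  E ⇒ keep positive
Point 3:
  Lat: 3 + 34.94/60 = 3.5823333
  N ⇒ keep positive
  Longitude: 36.988′ = 0.616467°; total 178.6164667
  E ⇒ keep positive
Point 4:
  Latitude: 34.522′ = 0.575367°; total 56.5753667
  S ⇒ negate
  Longitude: 171 + 10.093/60 = 171.1682167
  hemisphere W, so the sign is −
Point 5:
  φ: 89° + 59/60 + 3.38/3600 = 89 + 0.983333 + 0.000939 = 89.9842722
  S → negative
  Lon: 0° + 37/60 + 32.1/3600 = 0 + 0.616667 + 0.008917 = 0.6255833
  E ⇒ keep positive

1. -16.863056, 171.681964
2. 69.800443, 153.534742
3. 3.582333, 178.616467
4. -56.575367, -171.168217
5. -89.984272, 0.625583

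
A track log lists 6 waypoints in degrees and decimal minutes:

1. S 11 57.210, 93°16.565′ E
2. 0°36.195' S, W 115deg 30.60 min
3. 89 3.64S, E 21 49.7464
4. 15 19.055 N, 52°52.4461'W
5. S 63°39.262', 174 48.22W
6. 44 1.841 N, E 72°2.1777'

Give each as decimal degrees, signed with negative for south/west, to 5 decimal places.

Point 1:
  φ: 57.21′ = 0.953500°; total 11.953500
  S ⇒ negate
  Longitude: 16.565′ = 0.276083°; total 93.276083
  E → positive
Point 2:
  Latitude: 0 + 36.195/60 = 0.603250
  S → negative
  Lon: 115 + 30.6/60 = 115.510000
  W ⇒ negate
Point 3:
  Latitude: 89 + 3.64/60 = 89.060667
  S → negative
  λ: 49.7464′ = 0.829107°; total 21.829107
  E ⇒ keep positive
Point 4:
  φ: 15 + 19.055/60 = 15.317583
  N ⇒ keep positive
  λ: 52 + 52.4461/60 = 52.874102
  hemisphere W, so the sign is −
Point 5:
  Lat: 39.262′ = 0.654367°; total 63.654367
  S ⇒ negate
  Lon: 48.22′ = 0.803667°; total 174.803667
  hemisphere W, so the sign is −
Point 6:
  Latitude: 44 + 1.841/60 = 44.030683
  N → positive
  Longitude: 2.1777′ = 0.036295°; total 72.036295
  E → positive

1. -11.95350, 93.27608
2. -0.60325, -115.51000
3. -89.06067, 21.82911
4. 15.31758, -52.87410
5. -63.65437, -174.80367
6. 44.03068, 72.03630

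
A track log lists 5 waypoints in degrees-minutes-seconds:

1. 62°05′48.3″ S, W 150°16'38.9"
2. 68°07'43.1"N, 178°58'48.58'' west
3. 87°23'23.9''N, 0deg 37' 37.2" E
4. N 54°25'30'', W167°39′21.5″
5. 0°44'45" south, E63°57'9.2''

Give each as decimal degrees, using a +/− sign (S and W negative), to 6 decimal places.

1. -62.096750, -150.277472
2. 68.128639, -178.980161
3. 87.389972, 0.627000
4. 54.425000, -167.655972
5. -0.745833, 63.952556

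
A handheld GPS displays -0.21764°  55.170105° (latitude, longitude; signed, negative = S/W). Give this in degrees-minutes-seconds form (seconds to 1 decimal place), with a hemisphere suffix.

Latitude is negative → S; |value| = 0.217640
Lat: 0.217640 × 60 = 13.05840′ → 13′, remainder × 60 = 3.504″
Longitude: 0.170105° → 10.20630′; 0.20630 × 60 = 12.378″

0°13′3.5″ S, 55°10′12.4″ E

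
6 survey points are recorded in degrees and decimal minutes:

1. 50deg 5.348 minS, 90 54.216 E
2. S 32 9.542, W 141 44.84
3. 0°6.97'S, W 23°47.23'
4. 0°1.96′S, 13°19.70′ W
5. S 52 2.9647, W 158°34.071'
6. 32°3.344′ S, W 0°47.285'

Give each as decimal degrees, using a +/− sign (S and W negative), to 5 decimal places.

1. -50.08913, 90.90360
2. -32.15903, -141.74733
3. -0.11617, -23.78717
4. -0.03267, -13.32833
5. -52.04941, -158.56785
6. -32.05573, -0.78808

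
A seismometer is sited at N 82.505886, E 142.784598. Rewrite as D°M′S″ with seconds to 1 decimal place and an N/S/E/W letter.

Latitude: whole degrees 82; 30.35316′ → 30′ and 21.190″
Lon: 0.784598° → 47.07588′; 0.07588 × 60 = 4.553″

82°30′21.2″ N, 142°47′4.6″ E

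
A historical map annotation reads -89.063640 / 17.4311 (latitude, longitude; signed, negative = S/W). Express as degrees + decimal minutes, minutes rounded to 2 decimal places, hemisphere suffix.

Latitude is negative → S; |value| = 89.063640
φ: minutes = (89.063640 − 89) × 60 = 3.8184
Longitude: minutes = (17.431100 − 17) × 60 = 25.8660

89° 3.82′ S, 17° 25.87′ E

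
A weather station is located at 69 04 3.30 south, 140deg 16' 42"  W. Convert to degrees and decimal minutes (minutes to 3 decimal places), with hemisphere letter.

69° 4.055′ S, 140° 16.700′ W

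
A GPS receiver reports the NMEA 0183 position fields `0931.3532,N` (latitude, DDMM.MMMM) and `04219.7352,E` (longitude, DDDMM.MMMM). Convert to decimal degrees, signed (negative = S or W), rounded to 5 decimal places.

9.52255, 42.32892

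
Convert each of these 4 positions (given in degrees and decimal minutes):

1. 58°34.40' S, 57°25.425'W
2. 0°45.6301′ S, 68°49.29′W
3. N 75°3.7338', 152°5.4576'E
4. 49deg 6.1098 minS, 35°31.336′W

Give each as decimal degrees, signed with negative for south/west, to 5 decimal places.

1. -58.57333, -57.42375
2. -0.76050, -68.82150
3. 75.06223, 152.09096
4. -49.10183, -35.52227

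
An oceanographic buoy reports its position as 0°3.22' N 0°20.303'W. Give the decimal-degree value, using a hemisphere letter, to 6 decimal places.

0.053667° N, 0.338383° W

Lat: 0 + 3.22/60 = 0.0536667
Longitude: 0 + 20.303/60 = 0.3383833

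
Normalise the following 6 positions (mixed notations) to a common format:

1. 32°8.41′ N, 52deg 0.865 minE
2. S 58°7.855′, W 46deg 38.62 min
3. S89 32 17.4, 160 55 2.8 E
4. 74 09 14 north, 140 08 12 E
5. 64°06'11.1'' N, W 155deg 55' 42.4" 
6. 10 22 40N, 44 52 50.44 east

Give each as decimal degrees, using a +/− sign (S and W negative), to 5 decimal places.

1. 32.14017, 52.01442
2. -58.13092, -46.64367
3. -89.53817, 160.91744
4. 74.15389, 140.13667
5. 64.10308, -155.92844
6. 10.37778, 44.88068

Point 1:
  Latitude: 8.41′ = 0.140167°; total 32.140167
  N → positive
  λ: 0.865′ = 0.014417°; total 52.014417
  E → positive
Point 2:
  Latitude: 58 + 7.855/60 = 58.130917
  S → negative
  λ: 38.62′ = 0.643667°; total 46.643667
  W ⇒ negate
Point 3:
  φ: 32′ + 17.4″ = 32.29000′; 89 + 32.29000/60 = 89.538167
  S ⇒ negate
  Longitude: 160° + 55/60 + 2.8/3600 = 160 + 0.916667 + 0.000778 = 160.917444
  E → positive
Point 4:
  Latitude: 74° + 9/60 + 14/3600 = 74 + 0.150000 + 0.003889 = 74.153889
  N → positive
  Lon: 140 + 8/60 + 12/3600 = 140.136667
  E → positive
Point 5:
  φ: 64° + 6/60 + 11.1/3600 = 64 + 0.100000 + 0.003083 = 64.103083
  N → positive
  λ: 55′ + 42.4″ = 55.70667′; 155 + 55.70667/60 = 155.928444
  hemisphere W, so the sign is −
Point 6:
  φ: 10° + 22/60 + 40/3600 = 10 + 0.366667 + 0.011111 = 10.377778
  N ⇒ keep positive
  Lon: 44 + 52/60 + 50.44/3600 = 44.880678
  E → positive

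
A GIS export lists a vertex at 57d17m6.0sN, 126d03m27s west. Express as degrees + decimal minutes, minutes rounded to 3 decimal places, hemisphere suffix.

57° 17.100′ N, 126° 3.450′ W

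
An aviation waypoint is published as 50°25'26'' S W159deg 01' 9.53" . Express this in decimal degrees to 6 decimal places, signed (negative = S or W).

-50.423889, -159.019314

φ: 50 + 25/60 + 26/3600 = 50.4238889
S → negative
λ: 159° + 1/60 + 9.53/3600 = 159 + 0.016667 + 0.002647 = 159.0193139
W ⇒ negate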